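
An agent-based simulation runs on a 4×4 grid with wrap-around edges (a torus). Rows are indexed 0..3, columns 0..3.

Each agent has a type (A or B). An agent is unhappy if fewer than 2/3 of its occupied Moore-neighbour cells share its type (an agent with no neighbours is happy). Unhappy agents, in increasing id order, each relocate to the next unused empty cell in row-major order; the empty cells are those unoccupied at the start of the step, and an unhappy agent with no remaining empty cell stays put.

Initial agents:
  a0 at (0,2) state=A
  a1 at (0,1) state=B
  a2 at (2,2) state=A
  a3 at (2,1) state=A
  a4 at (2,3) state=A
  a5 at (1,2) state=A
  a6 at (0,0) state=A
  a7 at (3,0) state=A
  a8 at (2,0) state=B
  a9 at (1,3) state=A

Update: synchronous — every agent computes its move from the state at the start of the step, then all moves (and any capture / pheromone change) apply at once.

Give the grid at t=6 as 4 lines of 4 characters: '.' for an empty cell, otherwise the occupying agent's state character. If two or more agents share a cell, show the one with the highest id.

t=1: a0@(0,2):A a1@(0,3):B a2@(2,2):A a3@(2,1):A a4@(2,3):A a5@(1,2):A a6@(0,0):A a7@(1,0):A a8@(1,1):B a9@(1,3):A
t=2: a0@(0,1):A a1@(2,0):B a2@(2,2):A a3@(2,1):A a4@(2,3):A a5@(1,2):A a6@(3,0):A a7@(1,0):A a8@(3,1):B a9@(1,3):A
t=3: a0@(0,1):A a1@(0,0):B a2@(2,2):A a3@(2,1):A a4@(2,3):A a5@(1,2):A a6@(0,2):A a7@(1,0):A a8@(0,3):B a9@(1,3):A
t=4: a0@(0,1):A a1@(1,1):B a2@(2,2):A a3@(2,1):A a4@(2,3):A a5@(1,2):A a6@(0,2):A a7@(1,0):A a8@(2,0):B a9@(1,3):A
t=5: a0@(0,1):A a1@(0,0):B a2@(2,2):A a3@(0,3):A a4@(2,3):A a5@(1,2):A a6@(0,2):A a7@(1,0):A a8@(3,0):B a9@(1,3):A
t=6: a0@(1,1):A a1@(2,0):B a2@(2,2):A a3@(0,3):A a4@(2,3):A a5@(1,2):A a6@(0,2):A a7@(1,0):A a8@(2,1):B a9@(1,3):A

..AA
AAAA
BBAA
....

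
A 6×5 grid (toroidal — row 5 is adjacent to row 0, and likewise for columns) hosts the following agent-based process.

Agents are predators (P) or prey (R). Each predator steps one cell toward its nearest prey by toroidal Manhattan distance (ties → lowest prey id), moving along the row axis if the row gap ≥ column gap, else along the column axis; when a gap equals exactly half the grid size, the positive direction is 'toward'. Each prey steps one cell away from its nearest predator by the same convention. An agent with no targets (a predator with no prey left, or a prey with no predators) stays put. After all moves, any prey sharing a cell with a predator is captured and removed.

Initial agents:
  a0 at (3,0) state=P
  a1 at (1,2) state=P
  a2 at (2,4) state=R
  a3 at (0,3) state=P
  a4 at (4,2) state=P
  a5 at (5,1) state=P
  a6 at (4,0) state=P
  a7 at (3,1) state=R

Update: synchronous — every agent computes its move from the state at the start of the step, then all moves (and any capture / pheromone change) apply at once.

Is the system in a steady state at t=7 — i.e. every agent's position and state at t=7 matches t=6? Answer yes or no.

yes

t=1: a0@(3,1):P a1@(1,3):P a2@(1,4):R a3@(1,3):P a4@(3,2):P a5@(4,1):P a6@(3,0):P
t=2: a0@(2,1):P a1@(1,4):P a2@(1,0):R a3@(1,4):P a4@(2,2):P a5@(5,1):P a6@(2,0):P
t=3: a0@(1,1):P a1@(1,0):P a3@(1,0):P a4@(2,1):P a5@(0,1):P a6@(1,0):P
t=4: (unchanged — steady state)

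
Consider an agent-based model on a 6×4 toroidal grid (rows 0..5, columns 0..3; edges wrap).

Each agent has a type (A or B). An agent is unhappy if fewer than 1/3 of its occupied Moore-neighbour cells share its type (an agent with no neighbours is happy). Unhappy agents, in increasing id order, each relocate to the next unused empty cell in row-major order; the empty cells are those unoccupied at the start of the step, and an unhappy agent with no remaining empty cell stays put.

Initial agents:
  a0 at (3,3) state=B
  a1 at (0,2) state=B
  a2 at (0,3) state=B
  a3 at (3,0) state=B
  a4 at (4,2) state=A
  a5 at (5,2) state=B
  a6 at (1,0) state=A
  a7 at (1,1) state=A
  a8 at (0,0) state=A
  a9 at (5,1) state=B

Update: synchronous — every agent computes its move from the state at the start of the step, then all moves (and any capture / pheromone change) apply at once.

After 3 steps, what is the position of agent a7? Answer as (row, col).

t=1: a0@(3,3):B a1@(0,2):B a2@(0,3):B a3@(3,0):B a4@(0,1):A a5@(5,2):B a6@(1,0):A a7@(1,1):A a8@(0,0):A a9@(5,1):B
t=2: (unchanged — steady state)

(1, 1)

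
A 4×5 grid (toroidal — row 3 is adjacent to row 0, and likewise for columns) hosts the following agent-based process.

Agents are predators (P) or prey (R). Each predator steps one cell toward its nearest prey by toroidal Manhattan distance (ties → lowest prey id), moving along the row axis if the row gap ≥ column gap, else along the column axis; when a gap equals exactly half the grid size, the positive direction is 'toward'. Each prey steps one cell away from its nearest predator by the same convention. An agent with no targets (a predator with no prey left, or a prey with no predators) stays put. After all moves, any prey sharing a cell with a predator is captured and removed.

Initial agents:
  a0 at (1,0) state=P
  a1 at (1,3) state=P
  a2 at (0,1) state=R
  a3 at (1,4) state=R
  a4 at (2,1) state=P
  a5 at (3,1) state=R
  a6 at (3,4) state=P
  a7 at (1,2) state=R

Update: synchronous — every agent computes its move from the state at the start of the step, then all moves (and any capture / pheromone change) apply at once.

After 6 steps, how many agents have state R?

t=1: a0@(1,4):P a1@(1,4):P a3@(1,3):R a4@(3,1):P a5@(0,1):R a6@(0,4):P a7@(1,1):R
t=2: a0@(1,3):P a1@(1,3):P a3@(1,2):R a4@(0,1):P a5@(1,1):R a6@(1,4):P a7@(1,2):R
t=3: a0@(1,2):P a1@(1,2):P a4@(1,1):P a5@(2,1):R a6@(1,3):P
t=4: a0@(2,2):P a1@(2,2):P a4@(2,1):P a5@(3,1):R a6@(1,2):P
t=5: a0@(3,2):P a1@(3,2):P a4@(3,1):P a5@(0,1):R a6@(2,2):P
t=6: a0@(0,2):P a1@(0,2):P a4@(0,1):P a5@(1,1):R a6@(3,2):P

1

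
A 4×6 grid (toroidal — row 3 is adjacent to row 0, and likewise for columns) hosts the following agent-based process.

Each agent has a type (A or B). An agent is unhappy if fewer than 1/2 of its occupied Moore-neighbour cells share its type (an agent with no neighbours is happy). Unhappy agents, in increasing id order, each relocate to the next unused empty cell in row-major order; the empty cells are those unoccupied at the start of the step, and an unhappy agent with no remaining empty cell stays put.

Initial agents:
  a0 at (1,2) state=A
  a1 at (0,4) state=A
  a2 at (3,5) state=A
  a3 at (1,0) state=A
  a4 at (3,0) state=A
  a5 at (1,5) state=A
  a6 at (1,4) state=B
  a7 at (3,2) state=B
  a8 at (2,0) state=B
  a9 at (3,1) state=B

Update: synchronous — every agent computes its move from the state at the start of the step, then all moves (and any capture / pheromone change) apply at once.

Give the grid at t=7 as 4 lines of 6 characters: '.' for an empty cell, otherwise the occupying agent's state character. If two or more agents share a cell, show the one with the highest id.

ABB.AA
A....A
......
.BB..A

t=1: a0@(1,2):A a1@(0,4):A a2@(3,5):A a3@(1,0):A a4@(0,0):A a5@(1,5):A a6@(0,1):B a7@(3,2):B a8@(0,2):B a9@(3,1):B
t=2: a0@(0,3):A a1@(0,4):A a2@(3,5):A a3@(1,0):A a4@(0,0):A a5@(1,5):A a6@(0,1):B a7@(3,2):B a8@(0,2):B a9@(3,1):B
t=3: a0@(0,5):A a1@(0,4):A a2@(3,5):A a3@(1,0):A a4@(0,0):A a5@(1,5):A a6@(0,1):B a7@(3,2):B a8@(0,2):B a9@(3,1):B
t=4: (unchanged — steady state)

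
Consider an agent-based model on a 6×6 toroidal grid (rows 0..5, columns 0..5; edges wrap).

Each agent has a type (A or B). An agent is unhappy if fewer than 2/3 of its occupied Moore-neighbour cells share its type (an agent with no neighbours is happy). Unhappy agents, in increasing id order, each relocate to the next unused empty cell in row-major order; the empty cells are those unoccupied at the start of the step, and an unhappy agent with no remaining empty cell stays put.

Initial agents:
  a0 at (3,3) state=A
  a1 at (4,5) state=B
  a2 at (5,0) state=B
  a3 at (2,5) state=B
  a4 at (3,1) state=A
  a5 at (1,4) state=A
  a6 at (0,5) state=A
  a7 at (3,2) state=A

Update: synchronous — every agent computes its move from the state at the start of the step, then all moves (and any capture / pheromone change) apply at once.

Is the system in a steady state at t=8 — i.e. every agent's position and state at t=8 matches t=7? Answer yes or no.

no

t=1: a0@(3,3):A a1@(4,5):B a2@(0,0):B a3@(0,1):B a4@(3,1):A a5@(0,2):A a6@(0,3):A a7@(3,2):A
t=2: a0@(3,3):A a1@(4,5):B a2@(0,0):B a3@(0,4):B a4@(3,1):A a5@(0,5):A a6@(0,3):A a7@(3,2):A
t=3: a0@(3,3):A a1@(4,5):B a2@(0,1):B a3@(0,2):B a4@(3,1):A a5@(1,0):A a6@(1,1):A a7@(3,2):A
t=4: a0@(3,3):A a1@(4,5):B a2@(0,0):B a3@(0,3):B a4@(3,1):A a5@(0,4):A a6@(0,5):A a7@(3,2):A
t=5: a0@(3,3):A a1@(4,5):B a2@(0,1):B a3@(0,2):B a4@(3,1):A a5@(1,0):A a6@(1,1):A a7@(3,2):A
t=6: a0@(3,3):A a1@(4,5):B a2@(0,0):B a3@(0,3):B a4@(3,1):A a5@(0,4):A a6@(0,5):A a7@(3,2):A
t=7: a0@(3,3):A a1@(4,5):B a2@(0,1):B a3@(0,2):B a4@(3,1):A a5@(1,0):A a6@(1,1):A a7@(3,2):A
t=8: a0@(3,3):A a1@(4,5):B a2@(0,0):B a3@(0,3):B a4@(3,1):A a5@(0,4):A a6@(0,5):A a7@(3,2):A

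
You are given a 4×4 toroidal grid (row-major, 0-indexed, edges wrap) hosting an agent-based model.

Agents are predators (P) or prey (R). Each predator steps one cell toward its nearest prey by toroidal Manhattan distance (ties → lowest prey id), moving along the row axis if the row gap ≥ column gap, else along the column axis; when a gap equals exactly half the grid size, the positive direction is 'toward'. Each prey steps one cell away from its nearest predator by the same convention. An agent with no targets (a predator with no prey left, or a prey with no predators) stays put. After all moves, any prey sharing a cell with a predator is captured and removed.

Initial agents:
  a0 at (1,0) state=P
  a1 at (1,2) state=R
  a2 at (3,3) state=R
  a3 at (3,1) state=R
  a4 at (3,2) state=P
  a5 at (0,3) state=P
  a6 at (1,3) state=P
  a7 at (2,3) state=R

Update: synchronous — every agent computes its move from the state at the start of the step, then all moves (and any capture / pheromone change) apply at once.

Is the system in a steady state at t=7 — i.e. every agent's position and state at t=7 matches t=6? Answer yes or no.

t=1: a0@(1,1):P a2@(3,0):R a3@(3,0):R a4@(3,3):P a5@(3,3):P a6@(1,2):P
t=2: a0@(2,1):P a2@(3,1):R a3@(3,1):R a4@(3,0):P a5@(3,0):P a6@(2,2):P
t=3: a0@(3,1):P a2@(0,1):R a3@(0,1):R a4@(3,1):P a5@(3,1):P a6@(3,2):P
t=4: a0@(0,1):P a2@(1,1):R a3@(1,1):R a4@(0,1):P a5@(0,1):P a6@(0,2):P
t=5: a0@(1,1):P a2@(2,1):R a3@(2,1):R a4@(1,1):P a5@(1,1):P a6@(1,2):P
t=6: a0@(2,1):P a2@(3,1):R a3@(3,1):R a4@(2,1):P a5@(2,1):P a6@(2,2):P
t=7: a0@(3,1):P a2@(0,1):R a3@(0,1):R a4@(3,1):P a5@(3,1):P a6@(3,2):P

no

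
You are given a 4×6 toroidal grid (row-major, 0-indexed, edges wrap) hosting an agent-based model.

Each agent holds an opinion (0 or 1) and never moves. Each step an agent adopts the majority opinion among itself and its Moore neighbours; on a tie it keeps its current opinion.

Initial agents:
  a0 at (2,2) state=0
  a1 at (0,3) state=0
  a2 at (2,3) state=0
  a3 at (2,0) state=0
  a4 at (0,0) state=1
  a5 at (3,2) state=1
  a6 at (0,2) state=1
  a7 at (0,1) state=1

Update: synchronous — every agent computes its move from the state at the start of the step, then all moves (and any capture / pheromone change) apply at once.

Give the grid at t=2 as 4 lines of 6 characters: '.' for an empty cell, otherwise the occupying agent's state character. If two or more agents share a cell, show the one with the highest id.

1111..
......
0.00..
..1...

t=1: a0@(2,2):0 a1@(0,3):1 a2@(2,3):0 a3@(2,0):0 a4@(0,0):1 a5@(3,2):1 a6@(0,2):1 a7@(0,1):1
t=2: (unchanged — steady state)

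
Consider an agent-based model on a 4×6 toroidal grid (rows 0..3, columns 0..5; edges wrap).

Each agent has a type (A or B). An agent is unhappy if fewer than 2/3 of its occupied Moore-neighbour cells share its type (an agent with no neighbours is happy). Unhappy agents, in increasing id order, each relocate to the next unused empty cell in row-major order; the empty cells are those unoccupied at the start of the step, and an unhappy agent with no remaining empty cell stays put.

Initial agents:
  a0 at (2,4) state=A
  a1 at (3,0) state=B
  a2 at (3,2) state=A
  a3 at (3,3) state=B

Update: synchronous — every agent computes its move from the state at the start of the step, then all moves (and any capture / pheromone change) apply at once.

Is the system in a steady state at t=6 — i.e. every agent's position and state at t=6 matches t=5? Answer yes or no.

no

t=1: a0@(0,0):A a1@(3,0):B a2@(0,1):A a3@(0,2):B
t=2: a0@(0,3):A a1@(0,4):B a2@(0,5):A a3@(1,0):B
t=3: a0@(0,0):A a1@(0,1):B a2@(0,2):A a3@(1,1):B
t=4: a0@(0,3):A a1@(0,4):B a2@(0,5):A a3@(1,0):B
t=5: a0@(0,0):A a1@(0,1):B a2@(0,2):A a3@(1,1):B
t=6: a0@(0,3):A a1@(0,4):B a2@(0,5):A a3@(1,0):B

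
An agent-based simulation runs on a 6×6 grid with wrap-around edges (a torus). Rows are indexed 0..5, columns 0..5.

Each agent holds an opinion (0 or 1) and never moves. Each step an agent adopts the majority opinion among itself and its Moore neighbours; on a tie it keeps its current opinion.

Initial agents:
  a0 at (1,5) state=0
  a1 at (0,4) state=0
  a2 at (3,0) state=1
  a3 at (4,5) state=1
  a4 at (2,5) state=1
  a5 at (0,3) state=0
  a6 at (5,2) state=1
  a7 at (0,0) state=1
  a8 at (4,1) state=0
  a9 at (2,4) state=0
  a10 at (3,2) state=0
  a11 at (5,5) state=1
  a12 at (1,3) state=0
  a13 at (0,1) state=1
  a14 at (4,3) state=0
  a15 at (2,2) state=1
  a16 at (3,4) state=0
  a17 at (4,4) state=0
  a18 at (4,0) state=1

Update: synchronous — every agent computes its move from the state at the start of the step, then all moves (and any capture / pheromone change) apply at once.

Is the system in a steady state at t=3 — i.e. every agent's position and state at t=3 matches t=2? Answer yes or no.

t=1: a0@(1,5):0 a1@(0,4):0 a2@(3,0):1 a3@(4,5):1 a4@(2,5):0 a5@(0,3):0 a6@(5,2):0 a7@(0,0):1 a8@(4,1):1 a9@(2,4):0 a10@(3,2):0 a11@(5,5):1 a12@(1,3):0 a13@(0,1):1 a14@(4,3):0 a15@(2,2):0 a16@(3,4):0 a17@(4,4):0 a18@(4,0):1
t=2: (unchanged — steady state)

yes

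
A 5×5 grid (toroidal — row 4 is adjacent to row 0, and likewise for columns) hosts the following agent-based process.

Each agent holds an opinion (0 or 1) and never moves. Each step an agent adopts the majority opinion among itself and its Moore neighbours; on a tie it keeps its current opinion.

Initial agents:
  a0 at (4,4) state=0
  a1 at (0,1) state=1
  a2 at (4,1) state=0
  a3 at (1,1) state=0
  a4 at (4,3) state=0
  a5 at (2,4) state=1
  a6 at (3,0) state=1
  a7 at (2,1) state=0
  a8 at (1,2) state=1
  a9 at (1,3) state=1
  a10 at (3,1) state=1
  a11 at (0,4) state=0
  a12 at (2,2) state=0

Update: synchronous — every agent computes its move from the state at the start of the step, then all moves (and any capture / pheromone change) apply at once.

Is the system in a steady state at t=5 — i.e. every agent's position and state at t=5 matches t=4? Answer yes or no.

yes

t=1: a0@(4,4):0 a1@(0,1):1 a2@(4,1):1 a3@(1,1):0 a4@(4,3):0 a5@(2,4):1 a6@(3,0):1 a7@(2,1):0 a8@(1,2):1 a9@(1,3):1 a10@(3,1):0 a11@(0,4):0 a12@(2,2):0
t=2: (unchanged — steady state)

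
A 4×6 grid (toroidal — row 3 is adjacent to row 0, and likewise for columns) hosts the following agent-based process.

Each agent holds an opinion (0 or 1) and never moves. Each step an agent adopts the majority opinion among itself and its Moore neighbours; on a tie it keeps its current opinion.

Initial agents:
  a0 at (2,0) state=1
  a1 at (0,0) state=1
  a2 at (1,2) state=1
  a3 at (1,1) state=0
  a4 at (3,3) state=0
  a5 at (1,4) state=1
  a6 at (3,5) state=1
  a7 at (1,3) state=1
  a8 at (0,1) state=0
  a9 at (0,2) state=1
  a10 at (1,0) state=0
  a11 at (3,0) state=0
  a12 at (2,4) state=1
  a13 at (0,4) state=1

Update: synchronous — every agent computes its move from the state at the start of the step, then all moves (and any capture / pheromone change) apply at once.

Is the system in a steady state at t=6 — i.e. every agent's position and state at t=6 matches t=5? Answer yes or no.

no

t=1: a0@(2,0):0 a1@(0,0):0 a2@(1,2):1 a3@(1,1):1 a4@(3,3):1 a5@(1,4):1 a6@(3,5):1 a7@(1,3):1 a8@(0,1):0 a9@(0,2):1 a10@(1,0):0 a11@(3,0):1 a12@(2,4):1 a13@(0,4):1
t=2: a0@(2,0):1 a1@(0,0):0 a2@(1,2):1 a3@(1,1):0 a4@(3,3):1 a5@(1,4):1 a6@(3,5):1 a7@(1,3):1 a8@(0,1):1 a9@(0,2):1 a10@(1,0):0 a11@(3,0):0 a12@(2,4):1 a13@(0,4):1
t=3: a0@(2,0):0 a1@(0,0):0 a2@(1,2):1 a3@(1,1):1 a4@(3,3):1 a5@(1,4):1 a6@(3,5):1 a7@(1,3):1 a8@(0,1):0 a9@(0,2):1 a10@(1,0):0 a11@(3,0):1 a12@(2,4):1 a13@(0,4):1
t=4: a0@(2,0):1 a1@(0,0):0 a2@(1,2):1 a3@(1,1):0 a4@(3,3):1 a5@(1,4):1 a6@(3,5):1 a7@(1,3):1 a8@(0,1):1 a9@(0,2):1 a10@(1,0):0 a11@(3,0):0 a12@(2,4):1 a13@(0,4):1
t=5: a0@(2,0):0 a1@(0,0):0 a2@(1,2):1 a3@(1,1):1 a4@(3,3):1 a5@(1,4):1 a6@(3,5):1 a7@(1,3):1 a8@(0,1):0 a9@(0,2):1 a10@(1,0):0 a11@(3,0):1 a12@(2,4):1 a13@(0,4):1
t=6: a0@(2,0):1 a1@(0,0):0 a2@(1,2):1 a3@(1,1):0 a4@(3,3):1 a5@(1,4):1 a6@(3,5):1 a7@(1,3):1 a8@(0,1):1 a9@(0,2):1 a10@(1,0):0 a11@(3,0):0 a12@(2,4):1 a13@(0,4):1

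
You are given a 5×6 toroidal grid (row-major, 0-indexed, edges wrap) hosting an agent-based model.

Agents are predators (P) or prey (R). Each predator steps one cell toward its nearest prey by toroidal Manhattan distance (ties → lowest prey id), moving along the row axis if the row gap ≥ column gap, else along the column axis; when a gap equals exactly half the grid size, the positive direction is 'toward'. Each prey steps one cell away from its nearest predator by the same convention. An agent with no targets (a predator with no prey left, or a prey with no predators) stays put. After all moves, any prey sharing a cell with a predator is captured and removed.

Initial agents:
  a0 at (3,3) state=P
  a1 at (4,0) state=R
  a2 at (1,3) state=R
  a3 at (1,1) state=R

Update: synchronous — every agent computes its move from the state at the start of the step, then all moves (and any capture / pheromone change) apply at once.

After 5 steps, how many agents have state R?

3

t=1: a0@(2,3):P a1@(4,5):R a2@(0,3):R a3@(0,1):R
t=2: a0@(1,3):P a1@(0,5):R a2@(4,3):R a3@(4,1):R
t=3: a0@(0,3):P a1@(0,0):R a2@(3,3):R a3@(3,1):R
t=4: a0@(4,3):P a1@(0,5):R a2@(2,3):R a3@(2,1):R
t=5: a0@(3,3):P a1@(0,0):R a2@(1,3):R a3@(1,1):R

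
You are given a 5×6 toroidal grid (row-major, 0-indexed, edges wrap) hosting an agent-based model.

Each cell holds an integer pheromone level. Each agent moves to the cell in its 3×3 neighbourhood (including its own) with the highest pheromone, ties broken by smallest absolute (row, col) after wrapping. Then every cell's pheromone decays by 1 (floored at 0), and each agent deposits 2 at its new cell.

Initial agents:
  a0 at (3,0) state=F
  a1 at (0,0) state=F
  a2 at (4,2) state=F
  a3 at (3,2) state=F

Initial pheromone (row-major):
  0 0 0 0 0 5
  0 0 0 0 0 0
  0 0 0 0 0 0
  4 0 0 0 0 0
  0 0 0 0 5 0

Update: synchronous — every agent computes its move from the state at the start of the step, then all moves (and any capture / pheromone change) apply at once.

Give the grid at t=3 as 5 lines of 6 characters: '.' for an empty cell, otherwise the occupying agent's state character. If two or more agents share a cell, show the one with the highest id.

.F...F
......
......
F.....
......

t=1: a0@(3,0) a1@(0,5) a2@(0,1) a3@(2,1) | pheromone: 0 2 0 0 0 6 / 0 0 0 0 0 0 / 0 2 0 0 0 0 / 5 0 0 0 0 0 / 0 0 0 0 4 0
t=2: a0@(3,0) a1@(0,5) a2@(0,1) a3@(3,0) | pheromone: 0 3 0 0 0 7 / 0 0 0 0 0 0 / 0 1 0 0 0 0 / 8 0 0 0 0 0 / 0 0 0 0 3 0
t=3: a0@(3,0) a1@(0,5) a2@(0,1) a3@(3,0) | pheromone: 0 4 0 0 0 8 / 0 0 0 0 0 0 / 0 0 0 0 0 0 / 11 0 0 0 0 0 / 0 0 0 0 2 0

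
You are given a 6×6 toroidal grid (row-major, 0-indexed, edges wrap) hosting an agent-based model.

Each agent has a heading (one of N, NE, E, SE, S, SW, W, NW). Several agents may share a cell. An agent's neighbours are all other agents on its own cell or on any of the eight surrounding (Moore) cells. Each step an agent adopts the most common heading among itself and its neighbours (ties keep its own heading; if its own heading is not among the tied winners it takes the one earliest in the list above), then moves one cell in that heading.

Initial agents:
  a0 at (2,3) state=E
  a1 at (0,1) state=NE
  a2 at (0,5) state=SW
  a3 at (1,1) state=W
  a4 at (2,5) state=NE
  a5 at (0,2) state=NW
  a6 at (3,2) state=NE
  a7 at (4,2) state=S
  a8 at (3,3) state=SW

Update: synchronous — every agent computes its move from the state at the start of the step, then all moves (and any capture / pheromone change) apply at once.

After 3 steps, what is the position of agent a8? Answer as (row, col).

t=1: a0@(2,4):E a1@(5,2):NE a2@(1,4):SW a3@(1,0):W a4@(1,0):NE a5@(5,1):NW a6@(2,3):NE a7@(5,2):S a8@(4,2):SW
t=2: a0@(2,5):E a1@(4,3):NE a2@(2,3):SW a3@(1,5):W a4@(0,1):NE a5@(4,0):NW a6@(1,4):NE a7@(0,2):S a8@(5,1):SW
t=3: a0@(2,0):E a1@(3,4):NE a2@(3,2):SW a3@(1,4):W a4@(5,2):NE a5@(3,5):NW a6@(0,5):NE a7@(1,2):S a8@(0,0):SW

(0, 0)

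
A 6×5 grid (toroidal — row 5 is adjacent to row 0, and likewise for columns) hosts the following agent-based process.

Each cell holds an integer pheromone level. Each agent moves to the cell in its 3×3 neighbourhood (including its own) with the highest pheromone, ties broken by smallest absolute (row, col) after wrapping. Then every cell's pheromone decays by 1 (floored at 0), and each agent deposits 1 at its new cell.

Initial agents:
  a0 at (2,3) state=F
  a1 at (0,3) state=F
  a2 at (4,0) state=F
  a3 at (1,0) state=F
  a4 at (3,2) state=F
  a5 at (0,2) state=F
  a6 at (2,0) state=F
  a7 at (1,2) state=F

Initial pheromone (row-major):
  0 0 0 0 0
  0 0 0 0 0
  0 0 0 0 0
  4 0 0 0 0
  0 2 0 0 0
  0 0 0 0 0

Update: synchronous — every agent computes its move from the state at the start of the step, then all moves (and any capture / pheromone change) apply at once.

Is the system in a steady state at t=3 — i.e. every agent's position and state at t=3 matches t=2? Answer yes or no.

yes

t=1: a0@(1,2) a1@(0,2) a2@(3,0) a3@(0,0) a4@(4,1) a5@(0,1) a6@(3,0) a7@(0,1) | pheromone: 1 2 1 0 0 / 0 0 1 0 0 / 0 0 0 0 0 / 5 0 0 0 0 / 0 2 0 0 0 / 0 0 0 0 0
t=2: a0@(0,1) a1@(0,1) a2@(3,0) a3@(0,1) a4@(3,0) a5@(0,1) a6@(3,0) a7@(0,1) | pheromone: 0 6 0 0 0 / 0 0 0 0 0 / 0 0 0 0 0 / 7 0 0 0 0 / 0 1 0 0 0 / 0 0 0 0 0
t=3: a0@(0,1) a1@(0,1) a2@(3,0) a3@(0,1) a4@(3,0) a5@(0,1) a6@(3,0) a7@(0,1) | pheromone: 0 10 0 0 0 / 0 0 0 0 0 / 0 0 0 0 0 / 9 0 0 0 0 / 0 0 0 0 0 / 0 0 0 0 0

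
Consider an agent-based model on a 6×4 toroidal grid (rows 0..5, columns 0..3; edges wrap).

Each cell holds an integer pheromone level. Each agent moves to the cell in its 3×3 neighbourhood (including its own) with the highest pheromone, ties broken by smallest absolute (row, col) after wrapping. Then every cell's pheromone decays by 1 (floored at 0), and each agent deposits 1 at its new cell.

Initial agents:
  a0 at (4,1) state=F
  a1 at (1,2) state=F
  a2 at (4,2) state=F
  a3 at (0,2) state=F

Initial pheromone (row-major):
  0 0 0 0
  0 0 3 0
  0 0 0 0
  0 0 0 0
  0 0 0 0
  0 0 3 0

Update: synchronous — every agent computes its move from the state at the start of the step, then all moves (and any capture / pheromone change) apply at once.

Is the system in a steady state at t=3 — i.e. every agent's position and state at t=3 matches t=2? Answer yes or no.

t=1: a0@(5,2) a1@(1,2) a2@(5,2) a3@(1,2) | pheromone: 0 0 0 0 / 0 0 4 0 / 0 0 0 0 / 0 0 0 0 / 0 0 0 0 / 0 0 4 0
t=2: a0@(5,2) a1@(1,2) a2@(5,2) a3@(1,2) | pheromone: 0 0 0 0 / 0 0 5 0 / 0 0 0 0 / 0 0 0 0 / 0 0 0 0 / 0 0 5 0
t=3: a0@(5,2) a1@(1,2) a2@(5,2) a3@(1,2) | pheromone: 0 0 0 0 / 0 0 6 0 / 0 0 0 0 / 0 0 0 0 / 0 0 0 0 / 0 0 6 0

yes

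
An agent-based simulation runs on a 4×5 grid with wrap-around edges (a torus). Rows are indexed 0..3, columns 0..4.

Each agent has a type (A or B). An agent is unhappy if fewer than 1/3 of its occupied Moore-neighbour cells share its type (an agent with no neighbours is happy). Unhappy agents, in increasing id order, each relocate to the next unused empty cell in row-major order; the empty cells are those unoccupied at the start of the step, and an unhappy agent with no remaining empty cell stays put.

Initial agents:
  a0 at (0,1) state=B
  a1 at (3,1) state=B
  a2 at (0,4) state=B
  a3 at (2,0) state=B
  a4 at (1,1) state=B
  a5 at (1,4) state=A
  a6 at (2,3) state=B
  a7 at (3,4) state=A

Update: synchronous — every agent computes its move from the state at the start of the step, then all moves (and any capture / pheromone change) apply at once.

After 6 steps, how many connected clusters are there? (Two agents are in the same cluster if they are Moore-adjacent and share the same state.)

t=1: a0@(0,1):B a1@(3,1):B a2@(0,0):B a3@(2,0):B a4@(1,1):B a5@(0,2):A a6@(0,3):B a7@(1,0):A
t=2: a0@(0,1):B a1@(3,1):B a2@(0,0):B a3@(2,0):B a4@(1,1):B a5@(0,4):A a6@(1,2):B a7@(1,3):A
t=3: (unchanged — steady state)

2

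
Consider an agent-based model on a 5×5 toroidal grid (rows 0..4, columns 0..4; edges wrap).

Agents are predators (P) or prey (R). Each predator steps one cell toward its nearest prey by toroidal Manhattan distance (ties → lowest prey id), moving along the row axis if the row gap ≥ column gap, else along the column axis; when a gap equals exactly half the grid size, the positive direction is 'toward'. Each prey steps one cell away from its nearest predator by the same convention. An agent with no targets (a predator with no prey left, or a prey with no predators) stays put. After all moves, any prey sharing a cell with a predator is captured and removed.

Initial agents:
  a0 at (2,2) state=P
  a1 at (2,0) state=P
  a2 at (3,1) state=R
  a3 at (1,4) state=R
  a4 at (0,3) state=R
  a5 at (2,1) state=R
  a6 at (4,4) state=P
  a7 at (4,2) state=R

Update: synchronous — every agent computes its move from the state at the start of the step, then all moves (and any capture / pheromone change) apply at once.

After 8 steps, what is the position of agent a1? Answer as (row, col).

t=1: a0@(2,1):P a1@(2,1):P a2@(4,1):R a4@(1,3):R a5@(2,0):R a6@(0,4):P a7@(0,2):R
t=2: a0@(2,0):P a1@(2,0):P a2@(0,1):R a4@(2,3):R a5@(2,4):R a6@(1,4):P a7@(0,1):R
t=3: a0@(2,4):P a1@(2,4):P a2@(4,1):R a4@(2,2):R a5@(2,3):R a6@(2,4):P a7@(4,1):R
t=4: a0@(2,3):P a1@(2,3):P a2@(0,1):R a4@(2,1):R a5@(2,2):R a6@(2,3):P a7@(0,1):R
t=5: a0@(2,2):P a1@(2,2):P a2@(4,1):R a4@(2,0):R a5@(2,1):R a6@(2,2):P a7@(4,1):R
t=6: a0@(2,1):P a1@(2,1):P a2@(0,1):R a4@(2,4):R a5@(2,0):R a6@(2,1):P a7@(0,1):R
t=7: a0@(2,0):P a1@(2,0):P a2@(4,1):R a4@(2,3):R a5@(2,4):R a6@(2,0):P a7@(4,1):R
t=8: a0@(2,4):P a1@(2,4):P a2@(0,1):R a4@(2,2):R a5@(2,3):R a6@(2,4):P a7@(0,1):R

(2, 4)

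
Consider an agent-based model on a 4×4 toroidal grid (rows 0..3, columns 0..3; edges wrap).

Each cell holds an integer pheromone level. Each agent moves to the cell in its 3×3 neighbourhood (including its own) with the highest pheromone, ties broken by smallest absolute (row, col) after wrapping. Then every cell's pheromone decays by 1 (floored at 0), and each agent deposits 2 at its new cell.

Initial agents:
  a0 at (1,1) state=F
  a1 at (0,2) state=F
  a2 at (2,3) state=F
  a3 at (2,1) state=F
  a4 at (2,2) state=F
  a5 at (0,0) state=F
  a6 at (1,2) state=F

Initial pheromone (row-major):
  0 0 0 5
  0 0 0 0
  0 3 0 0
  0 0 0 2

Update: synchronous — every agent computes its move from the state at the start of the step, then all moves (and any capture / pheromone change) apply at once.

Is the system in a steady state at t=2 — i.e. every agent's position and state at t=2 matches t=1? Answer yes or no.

no

t=1: a0@(2,1) a1@(0,3) a2@(3,3) a3@(2,1) a4@(2,1) a5@(0,3) a6@(0,3) | pheromone: 0 0 0 10 / 0 0 0 0 / 0 8 0 0 / 0 0 0 3
t=2: a0@(2,1) a1@(0,3) a2@(0,3) a3@(2,1) a4@(2,1) a5@(0,3) a6@(0,3) | pheromone: 0 0 0 17 / 0 0 0 0 / 0 13 0 0 / 0 0 0 2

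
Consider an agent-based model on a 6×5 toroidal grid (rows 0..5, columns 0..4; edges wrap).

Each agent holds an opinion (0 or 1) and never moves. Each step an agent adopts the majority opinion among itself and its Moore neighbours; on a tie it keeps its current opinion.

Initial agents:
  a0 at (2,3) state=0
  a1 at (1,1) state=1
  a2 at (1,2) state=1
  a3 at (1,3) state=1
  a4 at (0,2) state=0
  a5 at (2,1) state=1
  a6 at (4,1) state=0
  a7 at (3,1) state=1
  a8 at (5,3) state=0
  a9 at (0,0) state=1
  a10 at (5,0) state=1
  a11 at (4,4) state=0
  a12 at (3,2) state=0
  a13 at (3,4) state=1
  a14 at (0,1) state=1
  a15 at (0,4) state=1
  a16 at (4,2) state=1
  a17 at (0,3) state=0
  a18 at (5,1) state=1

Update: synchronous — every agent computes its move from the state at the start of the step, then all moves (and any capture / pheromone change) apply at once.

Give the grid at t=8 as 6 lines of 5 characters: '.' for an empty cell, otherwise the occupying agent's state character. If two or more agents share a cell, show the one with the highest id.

t=1: a0@(2,3):1 a1@(1,1):1 a2@(1,2):1 a3@(1,3):1 a4@(0,2):1 a5@(2,1):1 a6@(4,1):1 a7@(3,1):1 a8@(5,3):0 a9@(0,0):1 a10@(5,0):1 a11@(4,4):0 a12@(3,2):0 a13@(3,4):0 a14@(0,1):1 a15@(0,4):1 a16@(4,2):1 a17@(0,3):0 a18@(5,1):1
t=2: a0@(2,3):1 a1@(1,1):1 a2@(1,2):1 a3@(1,3):1 a4@(0,2):1 a5@(2,1):1 a6@(4,1):1 a7@(3,1):1 a8@(5,3):0 a9@(0,0):1 a10@(5,0):1 a11@(4,4):0 a12@(3,2):1 a13@(3,4):0 a14@(0,1):1 a15@(0,4):1 a16@(4,2):1 a17@(0,3):1 a18@(5,1):1
t=3: a0@(2,3):1 a1@(1,1):1 a2@(1,2):1 a3@(1,3):1 a4@(0,2):1 a5@(2,1):1 a6@(4,1):1 a7@(3,1):1 a8@(5,3):1 a9@(0,0):1 a10@(5,0):1 a11@(4,4):0 a12@(3,2):1 a13@(3,4):0 a14@(0,1):1 a15@(0,4):1 a16@(4,2):1 a17@(0,3):1 a18@(5,1):1
t=4: (unchanged — steady state)

11111
.111.
.1.1.
.11.0
.11.0
11.1.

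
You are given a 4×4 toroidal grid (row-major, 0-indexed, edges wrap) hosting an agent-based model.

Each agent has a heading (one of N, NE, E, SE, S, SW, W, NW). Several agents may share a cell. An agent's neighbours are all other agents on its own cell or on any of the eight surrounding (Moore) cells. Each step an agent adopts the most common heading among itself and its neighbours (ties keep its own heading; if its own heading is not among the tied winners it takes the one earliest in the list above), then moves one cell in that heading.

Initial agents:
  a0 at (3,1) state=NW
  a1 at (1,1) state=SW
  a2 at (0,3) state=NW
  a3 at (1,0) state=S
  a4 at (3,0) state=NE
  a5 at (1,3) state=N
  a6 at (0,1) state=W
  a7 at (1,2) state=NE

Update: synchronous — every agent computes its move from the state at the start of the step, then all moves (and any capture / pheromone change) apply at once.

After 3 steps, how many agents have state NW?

t=1: a0@(2,0):NW a1@(2,0):SW a2@(3,0):NE a3@(2,0):S a4@(2,3):NW a5@(0,3):N a6@(3,2):NE a7@(0,3):NE
t=2: a0@(1,3):NW a1@(1,3):NW a2@(2,1):NE a3@(1,3):NW a4@(1,2):NW a5@(3,0):NE a6@(2,3):NE a7@(3,0):NE
t=3: a0@(0,2):NW a1@(0,2):NW a2@(1,2):NE a3@(0,2):NW a4@(0,1):NW a5@(2,1):NE a6@(1,2):NW a7@(2,1):NE

5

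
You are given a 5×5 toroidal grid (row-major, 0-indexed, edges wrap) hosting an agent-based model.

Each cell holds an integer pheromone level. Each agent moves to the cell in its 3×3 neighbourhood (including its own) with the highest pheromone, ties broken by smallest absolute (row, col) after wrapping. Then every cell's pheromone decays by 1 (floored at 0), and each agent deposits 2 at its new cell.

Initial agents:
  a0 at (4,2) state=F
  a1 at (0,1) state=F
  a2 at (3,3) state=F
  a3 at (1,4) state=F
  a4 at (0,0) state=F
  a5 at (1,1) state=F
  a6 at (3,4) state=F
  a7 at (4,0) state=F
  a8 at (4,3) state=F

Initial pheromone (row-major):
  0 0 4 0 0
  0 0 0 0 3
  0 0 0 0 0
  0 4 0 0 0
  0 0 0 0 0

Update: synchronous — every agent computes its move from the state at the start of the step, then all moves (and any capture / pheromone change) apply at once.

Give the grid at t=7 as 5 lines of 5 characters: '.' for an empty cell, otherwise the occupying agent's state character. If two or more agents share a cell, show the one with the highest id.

..F..
....F
.....
.F...
.....

t=1: a0@(0,2) a1@(0,2) a2@(2,2) a3@(1,4) a4@(1,4) a5@(0,2) a6@(2,0) a7@(3,1) a8@(0,2) | pheromone: 0 0 11 0 0 / 0 0 0 0 6 / 2 0 2 0 0 / 0 5 0 0 0 / 0 0 0 0 0
t=2: a0@(0,2) a1@(0,2) a2@(3,1) a3@(1,4) a4@(1,4) a5@(0,2) a6@(1,4) a7@(3,1) a8@(0,2) | pheromone: 0 0 18 0 0 / 0 0 0 0 11 / 1 0 1 0 0 / 0 8 0 0 0 / 0 0 0 0 0
t=3: a0@(0,2) a1@(0,2) a2@(3,1) a3@(1,4) a4@(1,4) a5@(0,2) a6@(1,4) a7@(3,1) a8@(0,2) | pheromone: 0 0 25 0 0 / 0 0 0 0 16 / 0 0 0 0 0 / 0 11 0 0 0 / 0 0 0 0 0
t=4: a0@(0,2) a1@(0,2) a2@(3,1) a3@(1,4) a4@(1,4) a5@(0,2) a6@(1,4) a7@(3,1) a8@(0,2) | pheromone: 0 0 32 0 0 / 0 0 0 0 21 / 0 0 0 0 0 / 0 14 0 0 0 / 0 0 0 0 0
t=5: a0@(0,2) a1@(0,2) a2@(3,1) a3@(1,4) a4@(1,4) a5@(0,2) a6@(1,4) a7@(3,1) a8@(0,2) | pheromone: 0 0 39 0 0 / 0 0 0 0 26 / 0 0 0 0 0 / 0 17 0 0 0 / 0 0 0 0 0
t=6: a0@(0,2) a1@(0,2) a2@(3,1) a3@(1,4) a4@(1,4) a5@(0,2) a6@(1,4) a7@(3,1) a8@(0,2) | pheromone: 0 0 46 0 0 / 0 0 0 0 31 / 0 0 0 0 0 / 0 20 0 0 0 / 0 0 0 0 0
t=7: a0@(0,2) a1@(0,2) a2@(3,1) a3@(1,4) a4@(1,4) a5@(0,2) a6@(1,4) a7@(3,1) a8@(0,2) | pheromone: 0 0 53 0 0 / 0 0 0 0 36 / 0 0 0 0 0 / 0 23 0 0 0 / 0 0 0 0 0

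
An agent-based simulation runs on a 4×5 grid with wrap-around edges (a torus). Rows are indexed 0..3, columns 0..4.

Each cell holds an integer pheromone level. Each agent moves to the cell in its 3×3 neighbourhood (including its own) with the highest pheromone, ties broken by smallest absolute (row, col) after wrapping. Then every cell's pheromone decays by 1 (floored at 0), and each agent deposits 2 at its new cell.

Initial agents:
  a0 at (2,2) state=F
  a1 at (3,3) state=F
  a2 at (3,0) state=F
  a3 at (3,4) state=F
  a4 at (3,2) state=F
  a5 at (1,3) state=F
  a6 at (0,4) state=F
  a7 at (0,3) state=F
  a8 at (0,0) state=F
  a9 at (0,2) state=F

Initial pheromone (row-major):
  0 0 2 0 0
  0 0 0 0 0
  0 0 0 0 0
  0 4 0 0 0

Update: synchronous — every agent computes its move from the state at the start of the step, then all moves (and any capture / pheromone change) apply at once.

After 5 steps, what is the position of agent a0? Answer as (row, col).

(3, 1)

t=1: a0@(3,1) a1@(0,2) a2@(3,1) a3@(0,0) a4@(3,1) a5@(0,2) a6@(0,0) a7@(0,2) a8@(3,1) a9@(3,1) | pheromone: 4 0 7 0 0 / 0 0 0 0 0 / 0 0 0 0 0 / 0 13 0 0 0
t=2: a0@(3,1) a1@(3,1) a2@(3,1) a3@(3,1) a4@(3,1) a5@(3,1) a6@(3,1) a7@(3,1) a8@(3,1) a9@(3,1) | pheromone: 3 0 6 0 0 / 0 0 0 0 0 / 0 0 0 0 0 / 0 32 0 0 0
t=3: a0@(3,1) a1@(3,1) a2@(3,1) a3@(3,1) a4@(3,1) a5@(3,1) a6@(3,1) a7@(3,1) a8@(3,1) a9@(3,1) | pheromone: 2 0 5 0 0 / 0 0 0 0 0 / 0 0 0 0 0 / 0 51 0 0 0
t=4: a0@(3,1) a1@(3,1) a2@(3,1) a3@(3,1) a4@(3,1) a5@(3,1) a6@(3,1) a7@(3,1) a8@(3,1) a9@(3,1) | pheromone: 1 0 4 0 0 / 0 0 0 0 0 / 0 0 0 0 0 / 0 70 0 0 0
t=5: a0@(3,1) a1@(3,1) a2@(3,1) a3@(3,1) a4@(3,1) a5@(3,1) a6@(3,1) a7@(3,1) a8@(3,1) a9@(3,1) | pheromone: 0 0 3 0 0 / 0 0 0 0 0 / 0 0 0 0 0 / 0 89 0 0 0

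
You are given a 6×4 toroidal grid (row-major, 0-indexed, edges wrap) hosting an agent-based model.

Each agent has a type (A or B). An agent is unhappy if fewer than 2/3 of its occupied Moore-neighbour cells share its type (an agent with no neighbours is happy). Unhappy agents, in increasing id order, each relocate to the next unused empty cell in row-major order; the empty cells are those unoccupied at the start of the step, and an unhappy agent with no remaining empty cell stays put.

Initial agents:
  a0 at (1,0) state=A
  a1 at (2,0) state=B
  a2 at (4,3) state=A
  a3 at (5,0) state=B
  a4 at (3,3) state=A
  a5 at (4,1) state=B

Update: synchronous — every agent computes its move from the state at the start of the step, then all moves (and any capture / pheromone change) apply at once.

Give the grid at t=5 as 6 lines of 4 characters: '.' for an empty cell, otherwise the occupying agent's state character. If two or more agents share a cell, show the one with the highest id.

t=1: a0@(0,0):A a1@(0,1):B a2@(0,2):A a3@(0,3):B a4@(1,1):A a5@(4,1):B
t=2: a0@(1,0):A a1@(1,2):B a2@(1,3):A a3@(2,0):B a4@(1,1):A a5@(4,1):B
t=3: a0@(1,0):A a1@(0,0):B a2@(0,1):A a3@(0,2):B a4@(0,3):A a5@(4,1):B
t=4: a0@(1,0):A a1@(1,1):B a2@(1,2):A a3@(1,3):B a4@(2,0):A a5@(4,1):B
t=5: a0@(0,0):A a1@(0,1):B a2@(0,2):A a3@(0,3):B a4@(2,1):A a5@(4,1):B

ABAB
....
.A..
....
.B..
....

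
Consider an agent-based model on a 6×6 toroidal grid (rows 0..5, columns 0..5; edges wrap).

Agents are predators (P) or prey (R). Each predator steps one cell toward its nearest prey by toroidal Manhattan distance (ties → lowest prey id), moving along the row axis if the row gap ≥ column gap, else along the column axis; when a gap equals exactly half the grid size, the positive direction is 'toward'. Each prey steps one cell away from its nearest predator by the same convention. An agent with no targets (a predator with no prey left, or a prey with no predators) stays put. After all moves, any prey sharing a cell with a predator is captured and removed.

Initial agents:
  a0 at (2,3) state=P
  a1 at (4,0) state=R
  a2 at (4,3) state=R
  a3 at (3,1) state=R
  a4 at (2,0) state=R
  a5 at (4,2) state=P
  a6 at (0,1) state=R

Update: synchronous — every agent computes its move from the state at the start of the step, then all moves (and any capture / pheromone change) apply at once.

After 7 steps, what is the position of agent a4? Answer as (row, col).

(1, 0)

t=1: a0@(3,3):P a1@(4,5):R a2@(4,4):R a3@(2,1):R a4@(2,5):R a5@(4,3):P a6@(1,1):R
t=2: a0@(4,3):P a1@(4,0):R a2@(4,5):R a3@(2,0):R a4@(2,0):R a5@(4,4):P a6@(0,1):R
t=3: a0@(4,4):P a1@(4,1):R a2@(4,0):R a3@(1,0):R a4@(1,0):R a5@(4,5):P a6@(1,1):R
t=4: a0@(4,5):P a1@(4,2):R a2@(4,1):R a3@(0,0):R a4@(0,0):R a5@(4,0):P a6@(0,1):R
t=5: a0@(4,0):P a1@(4,3):R a2@(4,2):R a3@(1,0):R a4@(1,0):R a5@(4,1):P a6@(1,1):R
t=6: a0@(4,1):P a1@(4,4):R a2@(4,3):R a3@(0,0):R a4@(0,0):R a5@(4,2):P a6@(0,1):R
t=7: a0@(4,2):P a1@(4,5):R a2@(4,4):R a3@(1,0):R a4@(1,0):R a5@(4,3):P a6@(1,1):R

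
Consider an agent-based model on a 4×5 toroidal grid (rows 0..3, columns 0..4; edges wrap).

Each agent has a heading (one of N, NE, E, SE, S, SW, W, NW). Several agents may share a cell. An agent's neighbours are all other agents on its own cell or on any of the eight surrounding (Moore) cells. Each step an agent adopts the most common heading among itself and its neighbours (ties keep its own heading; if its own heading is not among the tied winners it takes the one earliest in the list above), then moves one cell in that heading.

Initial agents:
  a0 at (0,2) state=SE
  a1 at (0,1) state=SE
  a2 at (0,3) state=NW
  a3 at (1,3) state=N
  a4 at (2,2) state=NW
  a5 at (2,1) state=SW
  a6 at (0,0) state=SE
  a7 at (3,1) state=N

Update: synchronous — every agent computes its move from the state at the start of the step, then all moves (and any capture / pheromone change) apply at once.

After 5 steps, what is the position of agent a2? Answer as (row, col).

(3, 2)

t=1: a0@(1,3):SE a1@(1,2):SE a2@(3,2):NW a3@(0,2):NW a4@(1,2):N a5@(3,0):SW a6@(1,1):SE a7@(0,2):SE
t=2: a0@(2,4):SE a1@(2,3):SE a2@(2,1):NW a3@(1,3):SE a4@(2,3):SE a5@(0,4):SW a6@(2,2):SE a7@(1,3):SE
t=3: a0@(3,0):SE a1@(3,4):SE a2@(1,0):NW a3@(2,4):SE a4@(3,4):SE a5@(1,0):SE a6@(3,3):SE a7@(2,4):SE
t=4: a0@(0,1):SE a1@(0,0):SE a2@(2,1):SE a3@(3,0):SE a4@(0,0):SE a5@(2,1):SE a6@(0,4):SE a7@(3,0):SE
t=5: a0@(1,2):SE a1@(1,1):SE a2@(3,2):SE a3@(0,1):SE a4@(1,1):SE a5@(3,2):SE a6@(1,0):SE a7@(0,1):SE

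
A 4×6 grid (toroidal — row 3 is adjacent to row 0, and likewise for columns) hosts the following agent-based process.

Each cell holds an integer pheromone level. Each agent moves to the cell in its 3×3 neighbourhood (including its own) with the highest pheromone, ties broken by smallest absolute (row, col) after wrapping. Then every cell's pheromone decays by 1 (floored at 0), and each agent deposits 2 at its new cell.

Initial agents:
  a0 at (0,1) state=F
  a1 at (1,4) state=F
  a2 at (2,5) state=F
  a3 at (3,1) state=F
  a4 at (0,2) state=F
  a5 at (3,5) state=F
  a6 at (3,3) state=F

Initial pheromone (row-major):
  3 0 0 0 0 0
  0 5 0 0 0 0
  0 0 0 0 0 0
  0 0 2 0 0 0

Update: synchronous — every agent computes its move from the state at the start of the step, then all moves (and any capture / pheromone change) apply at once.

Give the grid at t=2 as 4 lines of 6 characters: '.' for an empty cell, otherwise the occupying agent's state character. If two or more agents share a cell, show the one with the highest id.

t=1: a0@(1,1) a1@(0,3) a2@(1,0) a3@(0,0) a4@(1,1) a5@(0,0) a6@(3,2) | pheromone: 6 0 0 2 0 0 / 2 8 0 0 0 0 / 0 0 0 0 0 0 / 0 0 3 0 0 0
t=2: a0@(1,1) a1@(3,2) a2@(1,1) a3@(1,1) a4@(1,1) a5@(1,1) a6@(3,2) | pheromone: 5 0 0 1 0 0 / 1 17 0 0 0 0 / 0 0 0 0 0 0 / 0 0 6 0 0 0

......
.F....
......
..F...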